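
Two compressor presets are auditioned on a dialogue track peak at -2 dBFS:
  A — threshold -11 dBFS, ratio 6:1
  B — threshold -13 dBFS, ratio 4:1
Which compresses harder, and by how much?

A: GR = 9 − 9/6 = 7.5 dB.
B: GR = 11 − 11/4 = 8.25 dB.
Difference: 0.75 dB in favour of B.

B, by 0.75 dB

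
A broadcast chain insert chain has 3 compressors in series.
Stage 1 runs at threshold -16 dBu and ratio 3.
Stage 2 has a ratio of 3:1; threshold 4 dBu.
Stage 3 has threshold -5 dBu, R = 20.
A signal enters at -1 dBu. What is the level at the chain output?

-11 dBu

Stage 1: -1 dBu is 15 dB over -16 dBu; at 3:1 that becomes 5 dB over, giving -11 dBu.
Stage 2: -11 dBu is at or below the 4 dBu threshold — no compression; output -11 dBu.
Stage 3: -11 dBu is at or below the -5 dBu threshold — no compression; output -11 dBu.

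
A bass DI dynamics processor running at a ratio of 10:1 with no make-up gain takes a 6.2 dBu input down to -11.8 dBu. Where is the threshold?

-13.8 dBu

Let T be the threshold. Output overshoot = (input overshoot)/R, so -11.8 − T = (6.2 − T)/10.
10·(-11.8 − T) = 6.2 − T → 9·T = -118 − 6.2 = -124.2.
T = -124.2/9 = -13.8 dBu.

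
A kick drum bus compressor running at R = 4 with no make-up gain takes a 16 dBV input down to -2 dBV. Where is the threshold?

Input is 24 dB above T (since output overshoot × R = input overshoot: (-2 − T)·4 = 16 − T gives T = -8 dBV).
Check: -8 + (16 − (-8))/4 = -8 + 6 = -2 dBV. ✓

-8 dBV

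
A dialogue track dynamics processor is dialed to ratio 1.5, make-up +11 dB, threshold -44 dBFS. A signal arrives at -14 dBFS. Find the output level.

Overshoot: -14 − (-44) = 30 dB.
At 1.5:1 the overshoot is divided by 1.5, leaving 20 dB above threshold.
So the level is -44 + 20 = -24 dBFS; make-up adds 11 dB, giving -13 dBFS.

-13 dBFS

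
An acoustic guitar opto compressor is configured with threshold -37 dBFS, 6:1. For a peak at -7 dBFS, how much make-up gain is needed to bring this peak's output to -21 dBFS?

11 dB

Overshoot 30 dB → 30/6 = 5 dB after compression, so the compressed level is -37 + 5 = -32 dBFS.
Make-up = target − compressed = -21 − (-32) = 11 dB.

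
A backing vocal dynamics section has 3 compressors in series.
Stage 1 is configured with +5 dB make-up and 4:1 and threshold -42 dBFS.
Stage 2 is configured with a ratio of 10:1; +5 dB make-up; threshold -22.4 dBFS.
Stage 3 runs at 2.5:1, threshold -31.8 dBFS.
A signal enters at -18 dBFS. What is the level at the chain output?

-29.48 dBFS

Stage 1: 24 dB above -42 dBFS, reduced 4:1 to 6 dB above → -36 dBFS; +5 dB make-up → -31 dBFS.
Stage 2: -31 dBFS is at or below the -22.4 dBFS threshold — no compression; make-up brings it to -26 dBFS.
Stage 3: overshoot 5.8 dB → 5.8/2.5 = 2.32 dB → -29.48 dBFS.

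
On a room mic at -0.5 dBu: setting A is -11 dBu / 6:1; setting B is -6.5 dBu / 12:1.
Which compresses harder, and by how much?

A: GR = 10.5 − 10.5/6 = 8.75 dB.
B: GR = 6 − 6/12 = 5.5 dB.
A reduces 3.25 dB more.

A, by 3.25 dB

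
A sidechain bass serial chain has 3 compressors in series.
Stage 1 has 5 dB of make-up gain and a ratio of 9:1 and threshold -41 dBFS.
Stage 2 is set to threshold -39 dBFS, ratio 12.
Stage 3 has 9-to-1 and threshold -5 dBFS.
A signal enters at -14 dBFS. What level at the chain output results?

Stage 1: overshoot 27 dB → 27/9 = 3 dB → -38 dBFS; +5 dB make-up → -33 dBFS.
Stage 2: 6 dB above -39 dBFS, reduced 12:1 to 0.5 dB above → -38.5 dBFS.
Stage 3: below threshold (-38.5 ≤ -5); passes unchanged; output -38.5 dBFS.

-38.5 dBFS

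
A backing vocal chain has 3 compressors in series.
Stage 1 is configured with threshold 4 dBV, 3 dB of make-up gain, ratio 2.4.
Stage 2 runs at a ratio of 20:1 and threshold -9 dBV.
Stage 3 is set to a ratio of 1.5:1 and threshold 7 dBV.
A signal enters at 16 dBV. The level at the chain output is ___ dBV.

-7.95 dBV

Stage 1: 12 dB above 4 dBV, reduced 2.4:1 to 5 dB above → 9 dBV; +3 dB make-up → 12 dBV.
Stage 2: overshoot 21 dB → 21/20 = 1.05 dB → -7.95 dBV.
Stage 3: -7.95 dBV ≤ 7 dBV, so stage 3 doesn't engage; output -7.95 dBV.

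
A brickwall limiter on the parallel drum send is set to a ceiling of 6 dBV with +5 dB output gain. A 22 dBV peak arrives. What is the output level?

At ∞:1, everything above 6 dBV is held at the ceiling.
Output gain then adds 5 dB: 6 + 5 = 11 dBV.

11 dBV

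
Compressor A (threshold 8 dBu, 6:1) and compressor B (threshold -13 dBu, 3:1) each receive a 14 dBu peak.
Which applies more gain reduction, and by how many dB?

B, by 13 dB

A: GR = 6 − 6/6 = 5 dB.
B: GR = 27 − 27/3 = 18 dB.
B reduces 13 dB more.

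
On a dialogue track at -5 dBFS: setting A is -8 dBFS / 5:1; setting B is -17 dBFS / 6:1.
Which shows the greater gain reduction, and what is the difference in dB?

A: GR = 3 − 3/5 = 2.4 dB.
B: GR = 12 − 12/6 = 10 dB.
B applies 7.6 dB more gain reduction.

B, by 7.6 dB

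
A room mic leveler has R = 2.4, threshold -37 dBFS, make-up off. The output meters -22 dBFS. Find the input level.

-1 dBFS

The compressed level sits -22 − (-37) = 15 dB over threshold.
Undo the ratio: input overshoot = 15 × 2.4 = 36 dB, giving input = -1 dBFS.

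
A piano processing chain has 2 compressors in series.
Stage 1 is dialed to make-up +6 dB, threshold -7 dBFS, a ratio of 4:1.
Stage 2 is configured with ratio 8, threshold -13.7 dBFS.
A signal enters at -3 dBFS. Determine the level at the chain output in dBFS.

Stage 1: overshoot 4 dB → 4/4 = 1 dB → -6 dBFS; +6 dB make-up → 0 dBFS.
Stage 2: overshoot 13.7 dB → 13.7/8 = 1.7125 dB → -11.9875 dBFS.

-11.9875 dBFS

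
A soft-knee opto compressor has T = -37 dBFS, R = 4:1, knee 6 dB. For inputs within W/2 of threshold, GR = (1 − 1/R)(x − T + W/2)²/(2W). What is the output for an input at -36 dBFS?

-37 dBFS

x − T + W/2 = -36 − (-37) + 3 = 4.
GR = (1 − 1/4) × 4² / 12 = 0.75 × 16 / 12 = 1 dB.
Output = -36 − 1 = -37 dBFS.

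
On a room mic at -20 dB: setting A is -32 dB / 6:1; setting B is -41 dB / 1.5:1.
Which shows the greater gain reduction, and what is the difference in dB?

A: 12 dB over, compressed to 2 dB over, so 10 dB of GR.
B: 21 dB over, compressed to 14 dB over, so 7 dB of GR.
Difference: 3 dB in favour of A.

A, by 3 dB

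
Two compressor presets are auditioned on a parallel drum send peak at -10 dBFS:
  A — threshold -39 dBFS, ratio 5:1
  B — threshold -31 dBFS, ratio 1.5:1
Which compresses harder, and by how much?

A, by 16.2 dB

A: 29 dB over, compressed to 5.8 dB over, so 23.2 dB of GR.
B: 21 dB over, compressed to 14 dB over, so 7 dB of GR.
Difference: 16.2 dB in favour of A.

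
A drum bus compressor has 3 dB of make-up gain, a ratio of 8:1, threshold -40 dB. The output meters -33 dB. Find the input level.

Remove make-up: -33 − 3 = -36 dB.
Post-compression overshoot = -36 − (-40) = 4 dB.
Input overshoot = R × output overshoot = 32 dB → input = -40 + 32 = -8 dB.

-8 dB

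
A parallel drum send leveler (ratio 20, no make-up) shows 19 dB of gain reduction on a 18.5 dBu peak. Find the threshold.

Input is 20 dB above T (since output overshoot × R = input overshoot: (-0.5 − T)·20 = 18.5 − T gives T = -1.5 dBu).
Check: -1.5 + (18.5 − (-1.5))/20 = -1.5 + 1 = -0.5 dBu. ✓

-1.5 dBu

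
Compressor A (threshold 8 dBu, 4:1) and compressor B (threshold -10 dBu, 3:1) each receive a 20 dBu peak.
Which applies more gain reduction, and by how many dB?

A: overshoot 12 dB → output overshoot 3 dB → GR 9 dB.
B: overshoot 30 dB → output overshoot 10 dB → GR 20 dB.
Difference: 11 dB in favour of B.

B, by 11 dB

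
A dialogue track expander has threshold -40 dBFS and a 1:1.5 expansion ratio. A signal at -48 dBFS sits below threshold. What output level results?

-52 dBFS

Undershoot = (-40) − (-48) = 8 dB.
At 1:1.5, that expands to 12 dB under threshold.
Output = -40 − 12 = -52 dBFS.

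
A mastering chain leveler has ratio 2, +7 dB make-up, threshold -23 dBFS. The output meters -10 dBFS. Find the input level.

-11 dBFS

Stripping the +7 dB make-up gives -17 dBFS at the gain stage.
The compressed level sits -17 − (-23) = 6 dB over threshold.
Input overshoot = R × output overshoot = 12 dB → input = -23 + 12 = -11 dBFS.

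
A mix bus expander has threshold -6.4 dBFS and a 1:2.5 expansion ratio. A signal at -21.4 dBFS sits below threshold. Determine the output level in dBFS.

The input is 15 dB below the -6.4 dBFS threshold.
A 1:2.5 expander multiplies undershoot by 2.5: 15 × 2.5 = 37.5 dB below threshold.
Output = -6.4 − 37.5 = -43.9 dBFS.

-43.9 dBFS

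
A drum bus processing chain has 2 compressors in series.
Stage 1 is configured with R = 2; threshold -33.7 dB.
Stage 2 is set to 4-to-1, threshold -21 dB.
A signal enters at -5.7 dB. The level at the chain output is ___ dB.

-20.675 dB

Stage 1: 28 dB above -33.7 dB, reduced 2:1 to 14 dB above → -19.7 dB.
Stage 2: overshoot 1.3 dB → 1.3/4 = 0.325 dB → -20.675 dB.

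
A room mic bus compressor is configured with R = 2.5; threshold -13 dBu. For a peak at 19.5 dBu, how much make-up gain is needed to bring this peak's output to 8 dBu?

Without make-up, output = threshold + overshoot/2.5 = -13 + 13 = 0 dBu.
Gap to target: 8 dB.

8 dB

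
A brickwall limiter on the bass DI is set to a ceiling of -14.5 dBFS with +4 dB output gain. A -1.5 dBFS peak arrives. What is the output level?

The limiter clamps the peak to its -14.5 dBFS ceiling.
Output gain then adds 4 dB: -14.5 + 4 = -10.5 dBFS.

-10.5 dBFS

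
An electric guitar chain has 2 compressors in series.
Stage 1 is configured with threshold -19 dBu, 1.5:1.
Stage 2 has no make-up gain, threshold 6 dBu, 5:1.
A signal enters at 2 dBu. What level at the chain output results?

-5 dBu

Stage 1: 21 dB above -19 dBu, reduced 1.5:1 to 14 dB above → -5 dBu.
Stage 2: below threshold (-5 ≤ 6); passes unchanged; output -5 dBu.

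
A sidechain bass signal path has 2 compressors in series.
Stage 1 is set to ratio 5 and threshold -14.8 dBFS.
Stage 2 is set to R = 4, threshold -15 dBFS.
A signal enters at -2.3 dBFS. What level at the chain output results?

-14.325 dBFS

Stage 1: 12.5 dB above -14.8 dBFS, reduced 5:1 to 2.5 dB above → -12.3 dBFS.
Stage 2: 2.7 dB above -15 dBFS, reduced 4:1 to 0.675 dB above → -14.325 dBFS.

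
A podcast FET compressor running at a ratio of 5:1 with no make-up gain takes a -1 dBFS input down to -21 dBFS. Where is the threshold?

-26 dBFS

Gain reduction = -1 − (-21) = 20 dB; output overshoot = GR / (R − 1) = 20 / 4 = 5 dB.
Threshold = output − output overshoot = -21 − 5 = -26 dBFS.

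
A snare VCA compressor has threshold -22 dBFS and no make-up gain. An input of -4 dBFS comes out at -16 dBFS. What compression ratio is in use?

3:1

Input overshoot = -4 − (-22) = 18 dB; output overshoot = -16 − (-22) = 6 dB.
Ratio = 18 / 6 = 3.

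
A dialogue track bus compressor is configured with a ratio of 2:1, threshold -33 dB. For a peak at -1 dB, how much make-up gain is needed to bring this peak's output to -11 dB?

6 dB

The peak compresses to -33 + 32/2 = -17 dB.
To reach -11 dB requires -11 − (-17) = 6 dB of make-up.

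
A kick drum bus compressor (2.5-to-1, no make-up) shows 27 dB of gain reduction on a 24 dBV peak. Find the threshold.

-21 dBV

Let T be the threshold. Output overshoot = (input overshoot)/R, so -3 − T = (24 − T)/2.5.
2.5·(-3 − T) = 24 − T → 1.5·T = -7.5 − 24 = -31.5.
T = -31.5/1.5 = -21 dBV.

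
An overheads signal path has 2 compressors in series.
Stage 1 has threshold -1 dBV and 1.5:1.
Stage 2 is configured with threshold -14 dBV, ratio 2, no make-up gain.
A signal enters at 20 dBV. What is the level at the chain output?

-0.5 dBV

Stage 1: 20 dBV is 21 dB over -1 dBV; at 1.5:1 that becomes 14 dB over, giving 13 dBV.
Stage 2: overshoot 27 dB → 27/2 = 13.5 dB → -0.5 dBV.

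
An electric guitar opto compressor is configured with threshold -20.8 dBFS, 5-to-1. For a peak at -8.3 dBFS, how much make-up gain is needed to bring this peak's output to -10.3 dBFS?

Without make-up, output = threshold + overshoot/5 = -20.8 + 2.5 = -18.3 dBFS.
Gap to target: 8 dB.

8 dB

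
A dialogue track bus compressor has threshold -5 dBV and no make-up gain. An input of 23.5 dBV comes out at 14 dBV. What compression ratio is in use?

1.5:1

Input overshoot = 23.5 − (-5) = 28.5 dB; output overshoot = 14 − (-5) = 19 dB.
Ratio = 28.5 / 19 = 1.5.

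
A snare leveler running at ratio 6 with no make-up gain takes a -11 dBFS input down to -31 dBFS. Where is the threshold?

-35 dBFS

Input is 24 dB above T (since output overshoot × R = input overshoot: (-31 − T)·6 = -11 − T gives T = -35 dBFS).
Check: -35 + (-11 − (-35))/6 = -35 + 4 = -31 dBFS. ✓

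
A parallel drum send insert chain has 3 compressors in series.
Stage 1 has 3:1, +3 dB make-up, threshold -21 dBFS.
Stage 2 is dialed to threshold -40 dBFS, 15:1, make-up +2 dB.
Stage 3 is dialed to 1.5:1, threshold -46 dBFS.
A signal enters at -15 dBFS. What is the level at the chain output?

Stage 1: overshoot 6 dB → 6/3 = 2 dB → -19 dBFS; +3 dB make-up → -16 dBFS.
Stage 2: 24 dB above -40 dBFS, reduced 15:1 to 1.6 dB above → -38.4 dBFS; +2 dB make-up → -36.4 dBFS.
Stage 3: overshoot 9.6 dB → 9.6/1.5 = 6.4 dB → -39.6 dBFS.

-39.6 dBFS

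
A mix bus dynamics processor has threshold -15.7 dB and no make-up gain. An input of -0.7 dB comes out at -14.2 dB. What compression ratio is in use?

10:1

Input overshoot = -0.7 − (-15.7) = 15 dB; output overshoot = -14.2 − (-15.7) = 1.5 dB.
Ratio = 15 / 1.5 = 10.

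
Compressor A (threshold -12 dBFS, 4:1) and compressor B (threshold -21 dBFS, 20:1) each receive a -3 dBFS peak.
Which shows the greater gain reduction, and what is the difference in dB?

B, by 10.35 dB

A: 9 dB over, compressed to 2.25 dB over, so 6.75 dB of GR.
B: 18 dB over, compressed to 0.9 dB over, so 17.1 dB of GR.
Difference: 10.35 dB in favour of B.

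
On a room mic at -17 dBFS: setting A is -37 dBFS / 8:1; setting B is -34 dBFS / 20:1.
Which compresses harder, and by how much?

A, by 1.35 dB

A: 20 dB over, compressed to 2.5 dB over, so 17.5 dB of GR.
B: 17 dB over, compressed to 0.85 dB over, so 16.15 dB of GR.
Difference: 1.35 dB in favour of A.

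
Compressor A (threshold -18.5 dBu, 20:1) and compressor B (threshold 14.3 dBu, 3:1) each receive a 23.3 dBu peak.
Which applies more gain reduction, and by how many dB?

A, by 33.71 dB

A: GR = 41.8 − 41.8/20 = 39.71 dB.
B: GR = 9 − 9/3 = 6 dB.
A applies 33.71 dB more gain reduction.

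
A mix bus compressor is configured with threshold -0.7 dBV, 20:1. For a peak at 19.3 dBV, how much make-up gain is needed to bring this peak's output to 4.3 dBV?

4 dB

The peak compresses to -0.7 + 20/20 = 0.3 dBV.
To reach 4.3 dBV requires 4.3 − 0.3 = 4 dB of make-up.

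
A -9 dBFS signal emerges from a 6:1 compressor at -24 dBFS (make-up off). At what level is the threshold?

Gain reduction = -9 − (-24) = 15 dB; output overshoot = GR / (R − 1) = 15 / 5 = 3 dB.
Threshold = output − output overshoot = -24 − 3 = -27 dBFS.

-27 dBFS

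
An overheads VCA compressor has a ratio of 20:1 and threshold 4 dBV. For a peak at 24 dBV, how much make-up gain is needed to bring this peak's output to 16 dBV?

11 dB

Overshoot 20 dB → 20/20 = 1 dB after compression, so the compressed level is 4 + 1 = 5 dBV.
Make-up = target − compressed = 16 − 5 = 11 dB.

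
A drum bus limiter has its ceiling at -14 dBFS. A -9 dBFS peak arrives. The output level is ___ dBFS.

A brickwall limiter is an ∞:1 compressor: any input above the ceiling is clamped to -14 dBFS.

-14 dBFS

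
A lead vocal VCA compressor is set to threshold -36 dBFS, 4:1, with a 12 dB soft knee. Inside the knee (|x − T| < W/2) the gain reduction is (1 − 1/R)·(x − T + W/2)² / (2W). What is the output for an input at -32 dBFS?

x − T + W/2 = -32 − (-36) + 6 = 10.
GR = (1 − 1/4) × 10² / 24 = 0.75 × 100 / 24 = 3.125 dB.
Output = -32 − 3.125 = -35.125 dBFS.

-35.125 dBFS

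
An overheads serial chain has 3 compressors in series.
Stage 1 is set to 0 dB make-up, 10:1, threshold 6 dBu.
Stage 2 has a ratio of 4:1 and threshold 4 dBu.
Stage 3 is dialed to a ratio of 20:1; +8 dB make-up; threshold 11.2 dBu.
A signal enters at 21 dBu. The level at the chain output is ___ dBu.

Stage 1: 21 dBu is 15 dB over 6 dBu; at 10:1 that becomes 1.5 dB over, giving 7.5 dBu.
Stage 2: 7.5 dBu is 3.5 dB over 4 dBu; at 4:1 that becomes 0.875 dB over, giving 4.875 dBu.
Stage 3: below threshold (4.875 ≤ 11.2); passes unchanged; make-up brings it to 12.875 dBu.

12.875 dBu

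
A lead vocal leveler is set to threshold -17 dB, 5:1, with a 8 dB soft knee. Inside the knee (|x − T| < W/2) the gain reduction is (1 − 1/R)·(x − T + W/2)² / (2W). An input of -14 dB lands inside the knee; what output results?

x − T + W/2 = -14 − (-17) + 4 = 7.
GR = (1 − 1/5) × 7² / 16 = 0.8 × 49 / 16 = 2.45 dB.
Output = -14 − 2.45 = -16.45 dB.

-16.45 dB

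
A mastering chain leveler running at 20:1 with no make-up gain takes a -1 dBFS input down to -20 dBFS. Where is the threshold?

-21 dBFS

Let T be the threshold. Output overshoot = (input overshoot)/R, so -20 − T = (-1 − T)/20.
20·(-20 − T) = -1 − T → 19·T = -400 − (-1) = -399.
T = -399/19 = -21 dBFS.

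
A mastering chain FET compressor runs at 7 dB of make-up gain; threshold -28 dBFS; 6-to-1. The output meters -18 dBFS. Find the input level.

Remove make-up: -18 − 7 = -25 dBFS.
The compressed level sits -25 − (-28) = 3 dB over threshold.
Input overshoot = R × output overshoot = 18 dB → input = -28 + 18 = -10 dBFS.

-10 dBFS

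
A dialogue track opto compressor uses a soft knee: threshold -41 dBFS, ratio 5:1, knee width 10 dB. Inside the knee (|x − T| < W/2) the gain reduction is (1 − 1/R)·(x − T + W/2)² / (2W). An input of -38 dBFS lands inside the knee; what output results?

x − T + W/2 = -38 − (-41) + 5 = 8.
GR = (1 − 1/5) × 8² / 20 = 0.8 × 64 / 20 = 2.56 dB.
Output = -38 − 2.56 = -40.56 dBFS.

-40.56 dBFS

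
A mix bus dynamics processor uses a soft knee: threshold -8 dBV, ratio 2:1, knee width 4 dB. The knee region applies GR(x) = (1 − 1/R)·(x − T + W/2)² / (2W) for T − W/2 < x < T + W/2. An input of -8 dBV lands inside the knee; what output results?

x − T + W/2 = -8 − (-8) + 2 = 2.
GR = (1 − 1/2) × 2² / 8 = 0.5 × 4 / 8 = 0.25 dB.
Output = -8 − 0.25 = -8.25 dBV.

-8.25 dBV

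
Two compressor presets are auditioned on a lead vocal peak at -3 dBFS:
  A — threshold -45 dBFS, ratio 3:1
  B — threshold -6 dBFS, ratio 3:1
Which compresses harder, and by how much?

A, by 26 dB

A: overshoot 42 dB → output overshoot 14 dB → GR 28 dB.
B: overshoot 3 dB → output overshoot 1 dB → GR 2 dB.
Difference: 26 dB in favour of A.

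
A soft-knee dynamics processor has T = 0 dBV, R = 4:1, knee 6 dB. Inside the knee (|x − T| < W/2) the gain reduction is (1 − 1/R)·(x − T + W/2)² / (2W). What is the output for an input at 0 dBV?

x − T + W/2 = 0 − 0 + 3 = 3.
GR = (1 − 1/4) × 3² / 12 = 0.75 × 9 / 12 = 0.5625 dB.
Output = 0 − 0.5625 = -0.5625 dBV.

-0.5625 dBV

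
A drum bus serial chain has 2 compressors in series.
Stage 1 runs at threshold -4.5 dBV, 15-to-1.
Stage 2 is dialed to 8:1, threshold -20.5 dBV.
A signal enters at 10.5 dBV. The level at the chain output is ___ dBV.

Stage 1: 10.5 dBV is 15 dB over -4.5 dBV; at 15:1 that becomes 1 dB over, giving -3.5 dBV.
Stage 2: -3.5 dBV is 17 dB over -20.5 dBV; at 8:1 that becomes 2.125 dB over, giving -18.375 dBV.

-18.375 dBV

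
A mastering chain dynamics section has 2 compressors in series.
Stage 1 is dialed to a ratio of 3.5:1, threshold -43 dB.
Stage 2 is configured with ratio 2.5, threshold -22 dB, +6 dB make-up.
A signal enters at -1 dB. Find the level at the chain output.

Stage 1: overshoot 42 dB → 42/3.5 = 12 dB → -31 dB.
Stage 2: below threshold (-31 ≤ -22); passes unchanged; make-up brings it to -25 dB.

-25 dB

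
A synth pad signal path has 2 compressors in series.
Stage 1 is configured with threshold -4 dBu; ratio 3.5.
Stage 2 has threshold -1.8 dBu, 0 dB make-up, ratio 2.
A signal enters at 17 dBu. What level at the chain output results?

0.1 dBu

Stage 1: 17 dBu is 21 dB over -4 dBu; at 3.5:1 that becomes 6 dB over, giving 2 dBu.
Stage 2: overshoot 3.8 dB → 3.8/2 = 1.9 dB → 0.1 dBu.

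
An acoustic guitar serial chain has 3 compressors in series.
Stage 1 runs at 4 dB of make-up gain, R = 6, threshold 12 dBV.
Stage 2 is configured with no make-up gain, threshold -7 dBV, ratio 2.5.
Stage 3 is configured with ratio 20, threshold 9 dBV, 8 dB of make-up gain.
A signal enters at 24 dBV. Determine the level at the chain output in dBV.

Stage 1: overshoot 12 dB → 12/6 = 2 dB → 14 dBV; +4 dB make-up → 18 dBV.
Stage 2: 18 dBV is 25 dB over -7 dBV; at 2.5:1 that becomes 10 dB over, giving 3 dBV.
Stage 3: 3 dBV ≤ 9 dBV, so stage 3 doesn't engage; make-up brings it to 11 dBV.

11 dBV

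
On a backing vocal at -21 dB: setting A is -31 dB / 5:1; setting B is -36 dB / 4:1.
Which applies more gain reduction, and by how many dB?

B, by 3.25 dB

A: overshoot 10 dB → output overshoot 2 dB → GR 8 dB.
B: overshoot 15 dB → output overshoot 3.75 dB → GR 11.25 dB.
B reduces 3.25 dB more.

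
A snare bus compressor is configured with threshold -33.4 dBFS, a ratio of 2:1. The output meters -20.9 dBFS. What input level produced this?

Post-compression overshoot = -20.9 − (-33.4) = 12.5 dB.
Undo the ratio: input overshoot = 12.5 × 2 = 25 dB, giving input = -8.4 dBFS.

-8.4 dBFS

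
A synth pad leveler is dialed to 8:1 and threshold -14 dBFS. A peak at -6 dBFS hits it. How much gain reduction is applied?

7 dB

-6 dBFS exceeds the threshold by 8 dB.
At 8:1, output sits 8/8 = 1 dB above threshold.
GR = overshoot in − overshoot out = 8 − 1 = 7 dB.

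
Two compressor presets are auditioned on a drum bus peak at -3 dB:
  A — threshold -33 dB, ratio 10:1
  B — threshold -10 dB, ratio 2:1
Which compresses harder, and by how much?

A, by 23.5 dB

A: overshoot 30 dB → output overshoot 3 dB → GR 27 dB.
B: overshoot 7 dB → output overshoot 3.5 dB → GR 3.5 dB.
Difference: 23.5 dB in favour of A.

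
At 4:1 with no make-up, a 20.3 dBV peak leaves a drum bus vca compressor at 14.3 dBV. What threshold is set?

12.3 dBV

Input is 8 dB above T (since output overshoot × R = input overshoot: (14.3 − T)·4 = 20.3 − T gives T = 12.3 dBV).
Check: 12.3 + (20.3 − 12.3)/4 = 12.3 + 2 = 14.3 dBV. ✓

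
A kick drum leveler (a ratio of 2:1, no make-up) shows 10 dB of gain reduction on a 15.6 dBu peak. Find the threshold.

Gain reduction = 15.6 − 5.6 = 10 dB; output overshoot = GR / (R − 1) = 10 / 1 = 10 dB.
Threshold = output − output overshoot = 5.6 − 10 = -4.4 dBu.

-4.4 dBu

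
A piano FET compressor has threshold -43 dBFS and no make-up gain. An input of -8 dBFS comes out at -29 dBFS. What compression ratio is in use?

2.5:1

Input overshoot = -8 − (-43) = 35 dB; output overshoot = -29 − (-43) = 14 dB.
Ratio = 35 / 14 = 2.5.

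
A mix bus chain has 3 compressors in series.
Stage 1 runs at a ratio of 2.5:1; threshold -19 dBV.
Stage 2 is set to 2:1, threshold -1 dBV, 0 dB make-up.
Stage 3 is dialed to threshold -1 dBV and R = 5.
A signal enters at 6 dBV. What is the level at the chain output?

-9 dBV

Stage 1: 6 dBV is 25 dB over -19 dBV; at 2.5:1 that becomes 10 dB over, giving -9 dBV.
Stage 2: -9 dBV is at or below the -1 dBV threshold — no compression; output -9 dBV.
Stage 3: -9 dBV is at or below the -1 dBV threshold — no compression; output -9 dBV.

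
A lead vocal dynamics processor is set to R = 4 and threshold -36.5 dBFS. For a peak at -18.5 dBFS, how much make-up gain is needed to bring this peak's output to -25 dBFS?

7 dB

The peak compresses to -36.5 + 18/4 = -32 dBFS.
To reach -25 dBFS requires -25 − (-32) = 7 dB of make-up.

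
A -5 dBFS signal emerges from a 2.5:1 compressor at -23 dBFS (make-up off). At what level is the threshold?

-35 dBFS

Let T be the threshold. Output overshoot = (input overshoot)/R, so -23 − T = (-5 − T)/2.5.
2.5·(-23 − T) = -5 − T → 1.5·T = -57.5 − (-5) = -52.5.
T = -52.5/1.5 = -35 dBFS.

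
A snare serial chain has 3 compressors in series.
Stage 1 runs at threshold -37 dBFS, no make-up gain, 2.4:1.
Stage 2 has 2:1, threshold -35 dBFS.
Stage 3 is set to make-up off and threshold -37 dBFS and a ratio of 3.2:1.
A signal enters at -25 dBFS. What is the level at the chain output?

-35.90625 dBFS

Stage 1: overshoot 12 dB → 12/2.4 = 5 dB → -32 dBFS.
Stage 2: -32 dBFS is 3 dB over -35 dBFS; at 2:1 that becomes 1.5 dB over, giving -33.5 dBFS.
Stage 3: -33.5 dBFS is 3.5 dB over -37 dBFS; at 3.2:1 that becomes 1.09375 dB over, giving -35.90625 dBFS.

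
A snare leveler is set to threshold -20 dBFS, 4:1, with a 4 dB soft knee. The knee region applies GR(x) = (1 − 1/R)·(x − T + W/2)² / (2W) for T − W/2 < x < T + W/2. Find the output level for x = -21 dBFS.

x − T + W/2 = -21 − (-20) + 2 = 1.
GR = (1 − 1/4) × 1² / 8 = 0.75 × 1 / 8 = 0.09375 dB.
Output = -21 − 0.09375 = -21.09375 dBFS.

-21.09375 dBFS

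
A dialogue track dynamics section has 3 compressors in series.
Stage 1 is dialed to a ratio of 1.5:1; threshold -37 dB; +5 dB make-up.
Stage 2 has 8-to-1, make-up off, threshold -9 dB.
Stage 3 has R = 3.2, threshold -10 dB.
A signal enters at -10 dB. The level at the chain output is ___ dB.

Stage 1: 27 dB above -37 dB, reduced 1.5:1 to 18 dB above → -19 dB; +5 dB make-up → -14 dB.
Stage 2: -14 dB ≤ -9 dB, so stage 2 doesn't engage; output -14 dB.
Stage 3: below threshold (-14 ≤ -10); passes unchanged; output -14 dB.

-14 dB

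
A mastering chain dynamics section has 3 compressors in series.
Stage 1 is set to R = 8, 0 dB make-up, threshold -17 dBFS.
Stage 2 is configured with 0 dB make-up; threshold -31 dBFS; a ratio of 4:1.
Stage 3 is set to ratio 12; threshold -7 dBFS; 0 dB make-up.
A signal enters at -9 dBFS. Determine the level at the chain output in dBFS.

-27.25 dBFS

Stage 1: -9 dBFS is 8 dB over -17 dBFS; at 8:1 that becomes 1 dB over, giving -16 dBFS.
Stage 2: overshoot 15 dB → 15/4 = 3.75 dB → -27.25 dBFS.
Stage 3: -27.25 dBFS is at or below the -7 dBFS threshold — no compression; output -27.25 dBFS.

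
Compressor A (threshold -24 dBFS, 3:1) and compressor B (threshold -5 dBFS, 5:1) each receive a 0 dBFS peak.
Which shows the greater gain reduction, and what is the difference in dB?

A: GR = 24 − 24/3 = 16 dB.
B: GR = 5 − 5/5 = 4 dB.
A reduces 12 dB more.

A, by 12 dB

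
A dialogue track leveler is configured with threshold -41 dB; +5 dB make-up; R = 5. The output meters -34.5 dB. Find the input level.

-33.5 dB

Stripping the +5 dB make-up gives -39.5 dB at the gain stage.
That's 1.5 dB above the -41 dB threshold.
Before 5:1 compression the overshoot was 1.5 × 5 = 7.5 dB, so input = -41 + 7.5 = -33.5 dB.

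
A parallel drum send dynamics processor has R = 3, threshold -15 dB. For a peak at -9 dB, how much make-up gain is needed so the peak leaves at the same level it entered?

4 dB

Without make-up, output = threshold + overshoot/3 = -15 + 2 = -13 dB.
Gap to target: 4 dB.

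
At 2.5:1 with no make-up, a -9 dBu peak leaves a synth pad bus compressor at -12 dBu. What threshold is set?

Gain reduction = -9 − (-12) = 3 dB; output overshoot = GR / (R − 1) = 3 / 1.5 = 2 dB.
Threshold = output − output overshoot = -12 − 2 = -14 dBu.

-14 dBu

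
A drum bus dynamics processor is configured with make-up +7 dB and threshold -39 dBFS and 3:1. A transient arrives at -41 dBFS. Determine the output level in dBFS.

-41 dBFS is 2 dB below the -39 dBFS threshold, so no gain reduction is applied.
Make-up gain adds 7 dB: -41 + 7 = -34 dBFS.

-34 dBFS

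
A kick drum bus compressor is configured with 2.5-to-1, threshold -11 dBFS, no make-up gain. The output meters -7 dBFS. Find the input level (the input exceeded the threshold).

That's 4 dB above the -11 dBFS threshold.
Input overshoot = R × output overshoot = 10 dB → input = -11 + 10 = -1 dBFS.

-1 dBFS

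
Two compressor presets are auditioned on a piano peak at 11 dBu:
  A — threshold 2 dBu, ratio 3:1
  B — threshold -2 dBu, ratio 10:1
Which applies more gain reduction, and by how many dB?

B, by 5.7 dB

A: GR = 9 − 9/3 = 6 dB.
B: GR = 13 − 13/10 = 11.7 dB.
Difference: 5.7 dB in favour of B.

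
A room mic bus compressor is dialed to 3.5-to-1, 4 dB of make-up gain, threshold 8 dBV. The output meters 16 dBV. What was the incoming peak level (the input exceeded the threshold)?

Before make-up, the level was 16 − 4 = 12 dBV.
Post-compression overshoot = 12 − 8 = 4 dB.
Input overshoot = R × output overshoot = 14 dB → input = 8 + 14 = 22 dBV.

22 dBV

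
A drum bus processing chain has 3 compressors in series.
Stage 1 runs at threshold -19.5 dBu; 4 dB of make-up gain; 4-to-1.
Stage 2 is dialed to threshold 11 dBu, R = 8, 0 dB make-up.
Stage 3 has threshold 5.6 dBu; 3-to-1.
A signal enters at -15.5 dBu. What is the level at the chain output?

Stage 1: overshoot 4 dB → 4/4 = 1 dB → -18.5 dBu; +4 dB make-up → -14.5 dBu.
Stage 2: -14.5 dBu ≤ 11 dBu, so stage 2 doesn't engage; output -14.5 dBu.
Stage 3: -14.5 dBu is at or below the 5.6 dBu threshold — no compression; output -14.5 dBu.

-14.5 dBu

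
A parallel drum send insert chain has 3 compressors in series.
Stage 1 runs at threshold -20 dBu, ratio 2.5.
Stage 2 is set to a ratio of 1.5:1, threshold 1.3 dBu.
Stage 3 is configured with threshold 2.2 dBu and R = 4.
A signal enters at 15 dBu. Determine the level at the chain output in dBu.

Stage 1: 35 dB above -20 dBu, reduced 2.5:1 to 14 dB above → -6 dBu.
Stage 2: -6 dBu ≤ 1.3 dBu, so stage 2 doesn't engage; output -6 dBu.
Stage 3: -6 dBu is at or below the 2.2 dBu threshold — no compression; output -6 dBu.

-6 dBu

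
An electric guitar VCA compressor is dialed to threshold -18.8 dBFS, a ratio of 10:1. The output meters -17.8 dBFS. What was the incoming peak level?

-8.8 dBFS

The compressed level sits -17.8 − (-18.8) = 1 dB over threshold.
Input overshoot = R × output overshoot = 10 dB → input = -18.8 + 10 = -8.8 dBFS.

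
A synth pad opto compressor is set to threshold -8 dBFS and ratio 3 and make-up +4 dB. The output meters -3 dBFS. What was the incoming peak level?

-5 dBFS

Before make-up, the level was -3 − 4 = -7 dBFS.
The compressed level sits -7 − (-8) = 1 dB over threshold.
Before 3:1 compression the overshoot was 1 × 3 = 3 dB, so input = -8 + 3 = -5 dBFS.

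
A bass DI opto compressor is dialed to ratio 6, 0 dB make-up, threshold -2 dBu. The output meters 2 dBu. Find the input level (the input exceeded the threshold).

22 dBu

The compressed level sits 2 − (-2) = 4 dB over threshold.
Input overshoot = R × output overshoot = 24 dB → input = -2 + 24 = 22 dBu.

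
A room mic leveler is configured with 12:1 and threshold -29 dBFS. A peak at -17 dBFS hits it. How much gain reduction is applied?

The signal is 12 dB above threshold.
At 12:1, output sits 12/12 = 1 dB above threshold.
So the signal is attenuated by 12 − 1 = 11 dB.

11 dB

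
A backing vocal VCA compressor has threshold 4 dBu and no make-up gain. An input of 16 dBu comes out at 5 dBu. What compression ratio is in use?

12:1

Input overshoot = 16 − 4 = 12 dB; output overshoot = 5 − 4 = 1 dB.
Ratio = 12 / 1 = 12.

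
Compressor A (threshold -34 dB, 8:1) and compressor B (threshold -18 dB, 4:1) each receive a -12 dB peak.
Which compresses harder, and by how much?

A, by 14.75 dB

A: 22 dB over, compressed to 2.75 dB over, so 19.25 dB of GR.
B: 6 dB over, compressed to 1.5 dB over, so 4.5 dB of GR.
Difference: 14.75 dB in favour of A.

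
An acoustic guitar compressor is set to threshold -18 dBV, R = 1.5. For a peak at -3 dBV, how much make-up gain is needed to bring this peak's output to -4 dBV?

4 dB

The peak compresses to -18 + 15/1.5 = -8 dBV.
To reach -4 dBV requires -4 − (-8) = 4 dB of make-up.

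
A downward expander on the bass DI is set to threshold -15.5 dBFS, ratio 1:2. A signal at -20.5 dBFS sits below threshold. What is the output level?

Undershoot = (-15.5) − (-20.5) = 5 dB.
At 1:2, that expands to 10 dB under threshold.
Output = -15.5 − 10 = -25.5 dBFS.

-25.5 dBFS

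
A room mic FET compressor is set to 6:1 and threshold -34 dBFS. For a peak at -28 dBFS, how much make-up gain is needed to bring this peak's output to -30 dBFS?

3 dB

The peak compresses to -34 + 6/6 = -33 dBFS.
To reach -30 dBFS requires -30 − (-33) = 3 dB of make-up.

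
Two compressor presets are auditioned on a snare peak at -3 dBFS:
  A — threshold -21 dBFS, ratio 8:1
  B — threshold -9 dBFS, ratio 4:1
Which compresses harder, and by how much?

A, by 11.25 dB

A: 18 dB over, compressed to 2.25 dB over, so 15.75 dB of GR.
B: 6 dB over, compressed to 1.5 dB over, so 4.5 dB of GR.
A applies 11.25 dB more gain reduction.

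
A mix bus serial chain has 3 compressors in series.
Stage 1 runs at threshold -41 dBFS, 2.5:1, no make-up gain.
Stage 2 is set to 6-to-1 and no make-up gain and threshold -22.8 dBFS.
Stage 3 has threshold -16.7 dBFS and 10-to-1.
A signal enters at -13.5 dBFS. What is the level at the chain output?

-30 dBFS

Stage 1: overshoot 27.5 dB → 27.5/2.5 = 11 dB → -30 dBFS.
Stage 2: below threshold (-30 ≤ -22.8); passes unchanged; output -30 dBFS.
Stage 3: below threshold (-30 ≤ -16.7); passes unchanged; output -30 dBFS.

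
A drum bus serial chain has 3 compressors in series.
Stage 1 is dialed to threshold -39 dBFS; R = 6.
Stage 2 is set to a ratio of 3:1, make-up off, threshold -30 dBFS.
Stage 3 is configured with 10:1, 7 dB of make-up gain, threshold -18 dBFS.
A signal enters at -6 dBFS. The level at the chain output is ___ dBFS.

-26.5 dBFS

Stage 1: -6 dBFS is 33 dB over -39 dBFS; at 6:1 that becomes 5.5 dB over, giving -33.5 dBFS.
Stage 2: -33.5 dBFS ≤ -30 dBFS, so stage 2 doesn't engage; output -33.5 dBFS.
Stage 3: -33.5 dBFS is at or below the -18 dBFS threshold — no compression; make-up brings it to -26.5 dBFS.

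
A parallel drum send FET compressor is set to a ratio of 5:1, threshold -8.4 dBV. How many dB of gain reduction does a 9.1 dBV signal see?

Overshoot = 9.1 − (-8.4) = 17.5 dB.
At 5:1, output sits 17.5/5 = 3.5 dB above threshold.
So the signal is attenuated by 17.5 − 3.5 = 14 dB.

14 dB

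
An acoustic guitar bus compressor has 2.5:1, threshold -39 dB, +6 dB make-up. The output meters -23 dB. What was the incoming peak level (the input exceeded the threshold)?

Remove make-up: -23 − 6 = -29 dB.
Post-compression overshoot = -29 − (-39) = 10 dB.
Undo the ratio: input overshoot = 10 × 2.5 = 25 dB, giving input = -14 dB.

-14 dB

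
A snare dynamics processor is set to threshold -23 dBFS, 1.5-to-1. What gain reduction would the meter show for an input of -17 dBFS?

The signal is 6 dB above threshold.
A 1.5:1 ratio leaves 4 dB of that excess.
Gain reduction = 6 − 4 = 2 dB.

2 dB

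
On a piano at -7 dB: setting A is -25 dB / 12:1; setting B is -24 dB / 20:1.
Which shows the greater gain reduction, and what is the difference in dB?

A: 18 dB over, compressed to 1.5 dB over, so 16.5 dB of GR.
B: 17 dB over, compressed to 0.85 dB over, so 16.15 dB of GR.
Difference: 0.35 dB in favour of A.

A, by 0.35 dB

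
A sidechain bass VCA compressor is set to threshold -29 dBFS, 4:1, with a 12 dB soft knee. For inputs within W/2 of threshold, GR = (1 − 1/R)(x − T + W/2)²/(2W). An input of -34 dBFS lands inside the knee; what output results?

-34.03125 dBFS

x − T + W/2 = -34 − (-29) + 6 = 1.
GR = (1 − 1/4) × 1² / 24 = 0.75 × 1 / 24 = 0.03125 dB.
Output = -34 − 0.03125 = -34.03125 dBFS.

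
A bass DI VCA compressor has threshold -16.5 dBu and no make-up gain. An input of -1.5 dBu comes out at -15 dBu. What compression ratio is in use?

10:1

Input overshoot = -1.5 − (-16.5) = 15 dB; output overshoot = -15 − (-16.5) = 1.5 dB.
Ratio = 15 / 1.5 = 10.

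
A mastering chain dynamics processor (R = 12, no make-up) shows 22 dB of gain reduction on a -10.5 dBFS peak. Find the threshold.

Let T be the threshold. Output overshoot = (input overshoot)/R, so -32.5 − T = (-10.5 − T)/12.
12·(-32.5 − T) = -10.5 − T → 11·T = -390 − (-10.5) = -379.5.
T = -379.5/11 = -34.5 dBFS.

-34.5 dBFS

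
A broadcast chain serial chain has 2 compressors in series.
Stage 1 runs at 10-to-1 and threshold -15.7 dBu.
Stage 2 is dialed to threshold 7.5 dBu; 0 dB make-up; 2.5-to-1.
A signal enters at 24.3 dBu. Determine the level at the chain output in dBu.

-11.7 dBu

Stage 1: 40 dB above -15.7 dBu, reduced 10:1 to 4 dB above → -11.7 dBu.
Stage 2: below threshold (-11.7 ≤ 7.5); passes unchanged; output -11.7 dBu.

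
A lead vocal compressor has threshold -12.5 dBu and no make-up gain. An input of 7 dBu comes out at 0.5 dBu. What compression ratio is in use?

Input overshoot = 7 − (-12.5) = 19.5 dB; output overshoot = 0.5 − (-12.5) = 13 dB.
Ratio = 19.5 / 13 = 1.5.

1.5:1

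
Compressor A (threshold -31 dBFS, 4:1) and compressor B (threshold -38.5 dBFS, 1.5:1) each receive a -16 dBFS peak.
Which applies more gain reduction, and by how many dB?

A, by 3.75 dB

A: 15 dB over, compressed to 3.75 dB over, so 11.25 dB of GR.
B: 22.5 dB over, compressed to 15 dB over, so 7.5 dB of GR.
A reduces 3.75 dB more.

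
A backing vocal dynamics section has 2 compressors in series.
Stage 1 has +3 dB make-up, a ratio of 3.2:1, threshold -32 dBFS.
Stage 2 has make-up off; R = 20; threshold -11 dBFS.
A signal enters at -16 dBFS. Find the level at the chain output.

Stage 1: -16 dBFS is 16 dB over -32 dBFS; at 3.2:1 that becomes 5 dB over, giving -27 dBFS; +3 dB make-up → -24 dBFS.
Stage 2: -24 dBFS ≤ -11 dBFS, so stage 2 doesn't engage; output -24 dBFS.

-24 dBFS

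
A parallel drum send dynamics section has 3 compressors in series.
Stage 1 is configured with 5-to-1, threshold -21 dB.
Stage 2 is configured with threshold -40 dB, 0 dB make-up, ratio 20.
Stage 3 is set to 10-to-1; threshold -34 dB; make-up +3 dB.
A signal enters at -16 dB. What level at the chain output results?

Stage 1: overshoot 5 dB → 5/5 = 1 dB → -20 dB.
Stage 2: overshoot 20 dB → 20/20 = 1 dB → -39 dB.
Stage 3: -39 dB ≤ -34 dB, so stage 3 doesn't engage; make-up brings it to -36 dB.

-36 dB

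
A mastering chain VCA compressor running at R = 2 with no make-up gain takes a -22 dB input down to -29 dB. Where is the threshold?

-36 dB

Let T be the threshold. Output overshoot = (input overshoot)/R, so -29 − T = (-22 − T)/2.
2·(-29 − T) = -22 − T → 1·T = -58 − (-22) = -36.
T = -36/1 = -36 dB.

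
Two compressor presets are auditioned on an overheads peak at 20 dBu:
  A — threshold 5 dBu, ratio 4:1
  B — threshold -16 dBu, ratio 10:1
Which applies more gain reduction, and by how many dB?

A: overshoot 15 dB → output overshoot 3.75 dB → GR 11.25 dB.
B: overshoot 36 dB → output overshoot 3.6 dB → GR 32.4 dB.
Difference: 21.15 dB in favour of B.

B, by 21.15 dB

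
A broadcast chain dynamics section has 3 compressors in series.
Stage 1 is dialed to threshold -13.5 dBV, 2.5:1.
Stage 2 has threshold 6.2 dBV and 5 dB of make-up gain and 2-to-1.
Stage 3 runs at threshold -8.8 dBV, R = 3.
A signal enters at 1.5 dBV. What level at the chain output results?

Stage 1: overshoot 15 dB → 15/2.5 = 6 dB → -7.5 dBV.
Stage 2: below threshold (-7.5 ≤ 6.2); passes unchanged; make-up brings it to -2.5 dBV.
Stage 3: 6.3 dB above -8.8 dBV, reduced 3:1 to 2.1 dB above → -6.7 dBV.

-6.7 dBV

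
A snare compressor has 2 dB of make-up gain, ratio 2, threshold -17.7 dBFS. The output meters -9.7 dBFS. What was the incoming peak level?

-5.7 dBFS

Remove make-up: -9.7 − 2 = -11.7 dBFS.
The compressed level sits -11.7 − (-17.7) = 6 dB over threshold.
Input overshoot = R × output overshoot = 12 dB → input = -17.7 + 12 = -5.7 dBFS.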